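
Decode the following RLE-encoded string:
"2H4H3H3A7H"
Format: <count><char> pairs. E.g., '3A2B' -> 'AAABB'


Expanding each <count><char> pair:
  2H -> 'HH'
  4H -> 'HHHH'
  3H -> 'HHH'
  3A -> 'AAA'
  7H -> 'HHHHHHH'

Decoded = HHHHHHHHHAAAHHHHHHH


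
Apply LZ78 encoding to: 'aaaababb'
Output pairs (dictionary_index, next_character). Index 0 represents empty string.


LZ78 encoding steps:
Dictionary: {0: ''}
Step 1: w='' (idx 0), next='a' -> output (0, 'a'), add 'a' as idx 1
Step 2: w='a' (idx 1), next='a' -> output (1, 'a'), add 'aa' as idx 2
Step 3: w='a' (idx 1), next='b' -> output (1, 'b'), add 'ab' as idx 3
Step 4: w='ab' (idx 3), next='b' -> output (3, 'b'), add 'abb' as idx 4


Encoded: [(0, 'a'), (1, 'a'), (1, 'b'), (3, 'b')]


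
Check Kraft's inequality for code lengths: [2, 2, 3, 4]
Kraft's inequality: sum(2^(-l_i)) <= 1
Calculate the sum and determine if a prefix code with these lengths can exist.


Sum = 2^(-2) + 2^(-2) + 2^(-3) + 2^(-4)
    = 0.25 + 0.25 + 0.125 + 0.0625
    = 11/16 = 0.6875
Since 0.6875 <= 1, Kraft's inequality IS satisfied.
A prefix code with these lengths CAN exist.

Kraft sum = 0.6875. Satisfied.


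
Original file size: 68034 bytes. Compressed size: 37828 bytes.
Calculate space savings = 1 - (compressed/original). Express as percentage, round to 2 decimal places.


ratio = compressed/original = 37828/68034 = 0.556016
savings = 1 - ratio = 1 - 0.556016 = 0.443984
as a percentage: 0.443984 * 100 = 44.4%

Space savings = 1 - 37828/68034 = 44.4%


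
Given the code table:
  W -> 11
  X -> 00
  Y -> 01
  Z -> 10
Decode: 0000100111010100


Decoding:
00 -> X
00 -> X
10 -> Z
01 -> Y
11 -> W
01 -> Y
01 -> Y
00 -> X


Result: XXZYWYYX


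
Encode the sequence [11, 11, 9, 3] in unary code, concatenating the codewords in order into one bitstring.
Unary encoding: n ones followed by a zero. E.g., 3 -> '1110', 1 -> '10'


Encode each number as n ones followed by a terminating 0:
  11 -> 111111111110 (12 bits)
  11 -> 111111111110 (12 bits)
  9 -> 1111111110 (10 bits)
  3 -> 1110 (4 bits)
Total length = 12 + 12 + 10 + 4 = 38 bits.

Unary([11, 11, 9, 3]) = 11111111111011111111111011111111101110 (38 bits)


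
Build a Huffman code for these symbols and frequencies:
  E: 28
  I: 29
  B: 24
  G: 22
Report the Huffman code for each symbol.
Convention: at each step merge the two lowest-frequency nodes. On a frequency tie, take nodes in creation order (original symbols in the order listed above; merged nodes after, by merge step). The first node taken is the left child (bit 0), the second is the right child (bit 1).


Huffman tree construction:
Step 1: Merge G(22) + B(24) = 46
Step 2: Merge E(28) + I(29) = 57
Step 3: Merge (G+B)(46) + (E+I)(57) = 103
Read each symbol's code off the tree from the root (left child = 0, right child = 1).

Codes:
  E: 10 (length 2)
  I: 11 (length 2)
  B: 01 (length 2)
  G: 00 (length 2)
Average code length: 206/103 = 2.0000 bits/symbol


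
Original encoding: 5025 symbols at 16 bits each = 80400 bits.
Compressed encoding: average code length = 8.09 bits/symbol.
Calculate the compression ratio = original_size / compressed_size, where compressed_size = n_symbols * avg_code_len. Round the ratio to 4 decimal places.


original_size = n_symbols * orig_bits = 5025 * 16 = 80400 bits
compressed_size = n_symbols * avg_code_len = 5025 * 8.09 = 40652.25 bits
ratio = original_size / compressed_size = 80400 / 40652.25 = 1.9778

Compression ratio = 1.9778


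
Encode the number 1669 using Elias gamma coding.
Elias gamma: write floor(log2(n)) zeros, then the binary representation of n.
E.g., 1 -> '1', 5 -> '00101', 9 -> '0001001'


num_bits = floor(log2(1669)) + 1 = 11
leading_zeros = num_bits - 1 = 10
binary(1669) = 11010000101

Elias gamma(1669) = '0000000000' + '11010000101' = 000000000011010000101 (21 bits)


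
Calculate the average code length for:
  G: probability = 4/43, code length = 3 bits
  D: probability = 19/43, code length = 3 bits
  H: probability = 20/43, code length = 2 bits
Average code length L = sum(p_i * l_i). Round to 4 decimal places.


Weighted contributions p_i * l_i:
  G: (4/43) * 3 = 12/43
  D: (19/43) * 3 = 57/43
  H: (20/43) * 2 = 40/43
Sum = (12 + 57 + 40)/43 = 109/43

L = 109/43 = 2.5349 bits/symbol


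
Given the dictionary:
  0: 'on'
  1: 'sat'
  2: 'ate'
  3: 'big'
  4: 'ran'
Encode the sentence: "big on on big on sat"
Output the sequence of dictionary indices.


Look up each word in the dictionary:
  'big' -> 3
  'on' -> 0
  'on' -> 0
  'big' -> 3
  'on' -> 0
  'sat' -> 1

Encoded: [3, 0, 0, 3, 0, 1]


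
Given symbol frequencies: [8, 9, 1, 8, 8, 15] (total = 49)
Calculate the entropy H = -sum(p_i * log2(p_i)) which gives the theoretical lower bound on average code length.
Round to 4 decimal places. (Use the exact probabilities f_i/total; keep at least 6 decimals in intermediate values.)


Per-symbol terms -p_i * log2(p_i) with p_i = f_i/49:
  p = 8/49 = 0.163265: log2(p) = -2.614710, -p*log2(p) = 0.426891
  p = 9/49 = 0.183673: log2(p) = -2.444785, -p*log2(p) = 0.449042
  p = 1/49 = 0.020408: log2(p) = -5.614710, -p*log2(p) = 0.114586
  p = 8/49 = 0.163265: log2(p) = -2.614710, -p*log2(p) = 0.426891
  p = 8/49 = 0.163265: log2(p) = -2.614710, -p*log2(p) = 0.426891
  p = 15/49 = 0.306122: log2(p) = -1.707819, -p*log2(p) = 0.522802
H = 0.426891 + 0.449042 + 0.114586 + 0.426891 + 0.426891 + 0.522802 = 2.367103

H = 2.3671 bits/symbol


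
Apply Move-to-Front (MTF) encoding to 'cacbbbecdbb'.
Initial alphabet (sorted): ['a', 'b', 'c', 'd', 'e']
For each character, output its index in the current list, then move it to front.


MTF encoding:
'c': index 2 in ['a', 'b', 'c', 'd', 'e'] -> ['c', 'a', 'b', 'd', 'e']
'a': index 1 in ['c', 'a', 'b', 'd', 'e'] -> ['a', 'c', 'b', 'd', 'e']
'c': index 1 in ['a', 'c', 'b', 'd', 'e'] -> ['c', 'a', 'b', 'd', 'e']
'b': index 2 in ['c', 'a', 'b', 'd', 'e'] -> ['b', 'c', 'a', 'd', 'e']
'b': index 0 in ['b', 'c', 'a', 'd', 'e'] -> ['b', 'c', 'a', 'd', 'e']
'b': index 0 in ['b', 'c', 'a', 'd', 'e'] -> ['b', 'c', 'a', 'd', 'e']
'e': index 4 in ['b', 'c', 'a', 'd', 'e'] -> ['e', 'b', 'c', 'a', 'd']
'c': index 2 in ['e', 'b', 'c', 'a', 'd'] -> ['c', 'e', 'b', 'a', 'd']
'd': index 4 in ['c', 'e', 'b', 'a', 'd'] -> ['d', 'c', 'e', 'b', 'a']
'b': index 3 in ['d', 'c', 'e', 'b', 'a'] -> ['b', 'd', 'c', 'e', 'a']
'b': index 0 in ['b', 'd', 'c', 'e', 'a'] -> ['b', 'd', 'c', 'e', 'a']


Output: [2, 1, 1, 2, 0, 0, 4, 2, 4, 3, 0]


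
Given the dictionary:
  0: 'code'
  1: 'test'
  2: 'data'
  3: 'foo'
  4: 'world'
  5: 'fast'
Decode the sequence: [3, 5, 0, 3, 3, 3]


Look up each index in the dictionary:
  3 -> 'foo'
  5 -> 'fast'
  0 -> 'code'
  3 -> 'foo'
  3 -> 'foo'
  3 -> 'foo'

Decoded: "foo fast code foo foo foo"


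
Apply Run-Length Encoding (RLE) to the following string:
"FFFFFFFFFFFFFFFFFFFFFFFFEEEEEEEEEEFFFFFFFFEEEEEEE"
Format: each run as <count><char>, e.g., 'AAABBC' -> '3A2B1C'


Scanning runs left to right:
  i=0: run of 'F' x 24 -> '24F'
  i=24: run of 'E' x 10 -> '10E'
  i=34: run of 'F' x 8 -> '8F'
  i=42: run of 'E' x 7 -> '7E'

RLE = 24F10E8F7E


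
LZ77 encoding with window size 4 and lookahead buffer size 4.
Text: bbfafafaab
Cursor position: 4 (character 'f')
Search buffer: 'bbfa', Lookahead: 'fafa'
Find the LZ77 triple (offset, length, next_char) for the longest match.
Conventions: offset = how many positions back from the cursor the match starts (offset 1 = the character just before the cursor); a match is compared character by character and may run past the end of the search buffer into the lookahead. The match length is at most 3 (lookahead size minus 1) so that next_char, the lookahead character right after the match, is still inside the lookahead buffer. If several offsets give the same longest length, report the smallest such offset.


Try each offset into the search buffer:
  offset=1 (pos 3, char 'a'): match length 0
  offset=2 (pos 2, char 'f'): match length 3
  offset=3 (pos 1, char 'b'): match length 0
  offset=4 (pos 0, char 'b'): match length 0
Longest match has length 3 at offset 2.
next_char = character at position 4 + 3 = 7 -> 'a'

Best match: offset=2, length=3 (matching 'faf' starting at position 2)
LZ77 triple: (2, 3, 'a')


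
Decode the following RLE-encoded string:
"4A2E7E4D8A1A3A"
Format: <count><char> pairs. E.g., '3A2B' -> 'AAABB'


Expanding each <count><char> pair:
  4A -> 'AAAA'
  2E -> 'EE'
  7E -> 'EEEEEEE'
  4D -> 'DDDD'
  8A -> 'AAAAAAAA'
  1A -> 'A'
  3A -> 'AAA'

Decoded = AAAAEEEEEEEEEDDDDAAAAAAAAAAAA


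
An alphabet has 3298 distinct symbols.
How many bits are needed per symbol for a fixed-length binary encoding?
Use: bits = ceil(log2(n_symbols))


log2(3298) = 11.6874
Bracket: 2^11 = 2048 < 3298 <= 2^12 = 4096
So ceil(log2(3298)) = 12

bits = ceil(log2(3298)) = ceil(11.6874) = 12 bits


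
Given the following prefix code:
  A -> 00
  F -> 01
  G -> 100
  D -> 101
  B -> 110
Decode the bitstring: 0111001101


Decoding step by step:
Bits 01 -> F
Bits 110 -> B
Bits 01 -> F
Bits 101 -> D


Decoded message: FBFD


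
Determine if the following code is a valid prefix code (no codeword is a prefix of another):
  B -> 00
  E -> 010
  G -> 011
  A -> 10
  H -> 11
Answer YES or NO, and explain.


Checking each pair (does one codeword prefix another?):
  B='00' vs E='010': no prefix
  B='00' vs G='011': no prefix
  B='00' vs A='10': no prefix
  B='00' vs H='11': no prefix
  E='010' vs B='00': no prefix
  E='010' vs G='011': no prefix
  E='010' vs A='10': no prefix
  E='010' vs H='11': no prefix
  G='011' vs B='00': no prefix
  G='011' vs E='010': no prefix
  G='011' vs A='10': no prefix
  G='011' vs H='11': no prefix
  A='10' vs B='00': no prefix
  A='10' vs E='010': no prefix
  A='10' vs G='011': no prefix
  A='10' vs H='11': no prefix
  H='11' vs B='00': no prefix
  H='11' vs E='010': no prefix
  H='11' vs G='011': no prefix
  H='11' vs A='10': no prefix
No violation found over all pairs.

YES -- this is a valid prefix code. No codeword is a prefix of any other codeword.


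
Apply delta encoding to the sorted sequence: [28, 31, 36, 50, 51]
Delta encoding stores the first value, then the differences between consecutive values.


First value: 28
Deltas:
  31 - 28 = 3
  36 - 31 = 5
  50 - 36 = 14
  51 - 50 = 1


Delta encoded: [28, 3, 5, 14, 1]


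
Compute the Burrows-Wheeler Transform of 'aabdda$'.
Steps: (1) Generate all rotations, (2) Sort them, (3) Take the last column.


Rotations (sorted):
  0: $aabdda -> last char: a
  1: a$aabdd -> last char: d
  2: aabdda$ -> last char: $
  3: abdda$a -> last char: a
  4: bdda$aa -> last char: a
  5: da$aabd -> last char: d
  6: dda$aab -> last char: b


BWT = ad$aadb


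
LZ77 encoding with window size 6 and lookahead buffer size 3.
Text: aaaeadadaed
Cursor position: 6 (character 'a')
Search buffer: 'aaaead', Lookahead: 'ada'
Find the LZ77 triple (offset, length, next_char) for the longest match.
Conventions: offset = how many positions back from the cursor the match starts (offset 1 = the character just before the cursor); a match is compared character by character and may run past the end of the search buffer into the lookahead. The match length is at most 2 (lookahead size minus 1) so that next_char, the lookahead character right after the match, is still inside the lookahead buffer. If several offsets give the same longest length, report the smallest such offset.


Try each offset into the search buffer:
  offset=1 (pos 5, char 'd'): match length 0
  offset=2 (pos 4, char 'a'): match length 2
  offset=3 (pos 3, char 'e'): match length 0
  offset=4 (pos 2, char 'a'): match length 1
  offset=5 (pos 1, char 'a'): match length 1
  offset=6 (pos 0, char 'a'): match length 1
Longest match has length 2 at offset 2.
next_char = character at position 6 + 2 = 8 -> 'a'

Best match: offset=2, length=2 (matching 'ad' starting at position 4)
LZ77 triple: (2, 2, 'a')


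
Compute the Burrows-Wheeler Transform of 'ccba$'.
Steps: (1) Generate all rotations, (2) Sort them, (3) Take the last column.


Rotations (sorted):
  0: $ccba -> last char: a
  1: a$ccb -> last char: b
  2: ba$cc -> last char: c
  3: cba$c -> last char: c
  4: ccba$ -> last char: $


BWT = abcc$


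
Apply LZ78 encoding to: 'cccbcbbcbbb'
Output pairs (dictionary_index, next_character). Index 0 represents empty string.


LZ78 encoding steps:
Dictionary: {0: ''}
Step 1: w='' (idx 0), next='c' -> output (0, 'c'), add 'c' as idx 1
Step 2: w='c' (idx 1), next='c' -> output (1, 'c'), add 'cc' as idx 2
Step 3: w='' (idx 0), next='b' -> output (0, 'b'), add 'b' as idx 3
Step 4: w='c' (idx 1), next='b' -> output (1, 'b'), add 'cb' as idx 4
Step 5: w='b' (idx 3), next='c' -> output (3, 'c'), add 'bc' as idx 5
Step 6: w='b' (idx 3), next='b' -> output (3, 'b'), add 'bb' as idx 6
Step 7: w='b' (idx 3), end of input -> output (3, '')


Encoded: [(0, 'c'), (1, 'c'), (0, 'b'), (1, 'b'), (3, 'c'), (3, 'b'), (3, '')]


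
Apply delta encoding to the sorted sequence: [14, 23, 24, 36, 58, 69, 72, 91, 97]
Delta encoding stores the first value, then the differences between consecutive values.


First value: 14
Deltas:
  23 - 14 = 9
  24 - 23 = 1
  36 - 24 = 12
  58 - 36 = 22
  69 - 58 = 11
  72 - 69 = 3
  91 - 72 = 19
  97 - 91 = 6


Delta encoded: [14, 9, 1, 12, 22, 11, 3, 19, 6]


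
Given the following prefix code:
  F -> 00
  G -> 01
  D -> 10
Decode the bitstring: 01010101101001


Decoding step by step:
Bits 01 -> G
Bits 01 -> G
Bits 01 -> G
Bits 01 -> G
Bits 10 -> D
Bits 10 -> D
Bits 01 -> G


Decoded message: GGGGDDG


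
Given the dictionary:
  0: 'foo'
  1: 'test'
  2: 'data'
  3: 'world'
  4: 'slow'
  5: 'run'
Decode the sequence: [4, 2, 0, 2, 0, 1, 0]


Look up each index in the dictionary:
  4 -> 'slow'
  2 -> 'data'
  0 -> 'foo'
  2 -> 'data'
  0 -> 'foo'
  1 -> 'test'
  0 -> 'foo'

Decoded: "slow data foo data foo test foo"


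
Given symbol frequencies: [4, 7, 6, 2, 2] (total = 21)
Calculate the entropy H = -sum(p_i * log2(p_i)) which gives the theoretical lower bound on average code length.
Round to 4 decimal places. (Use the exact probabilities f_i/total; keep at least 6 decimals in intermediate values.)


Per-symbol terms -p_i * log2(p_i) with p_i = f_i/21:
  p = 4/21 = 0.190476: log2(p) = -2.392317, -p*log2(p) = 0.455680
  p = 7/21 = 0.333333: log2(p) = -1.584963, -p*log2(p) = 0.528321
  p = 6/21 = 0.285714: log2(p) = -1.807355, -p*log2(p) = 0.516387
  p = 2/21 = 0.095238: log2(p) = -3.392317, -p*log2(p) = 0.323078
  p = 2/21 = 0.095238: log2(p) = -3.392317, -p*log2(p) = 0.323078
H = 0.455680 + 0.528321 + 0.516387 + 0.323078 + 0.323078 = 2.146544

H = 2.1465 bits/symbol


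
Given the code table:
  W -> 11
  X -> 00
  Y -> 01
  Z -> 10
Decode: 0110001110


Decoding:
01 -> Y
10 -> Z
00 -> X
11 -> W
10 -> Z


Result: YZXWZ


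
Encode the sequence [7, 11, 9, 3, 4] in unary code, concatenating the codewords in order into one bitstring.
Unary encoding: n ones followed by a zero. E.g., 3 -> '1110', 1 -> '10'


Encode each number as n ones followed by a terminating 0:
  7 -> 11111110 (8 bits)
  11 -> 111111111110 (12 bits)
  9 -> 1111111110 (10 bits)
  3 -> 1110 (4 bits)
  4 -> 11110 (5 bits)
Total length = 8 + 12 + 10 + 4 + 5 = 39 bits.

Unary([7, 11, 9, 3, 4]) = 111111101111111111101111111110111011110 (39 bits)


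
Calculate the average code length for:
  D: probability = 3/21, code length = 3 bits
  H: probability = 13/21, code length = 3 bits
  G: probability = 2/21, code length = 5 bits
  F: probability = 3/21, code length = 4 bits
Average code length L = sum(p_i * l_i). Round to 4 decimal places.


Weighted contributions p_i * l_i:
  D: (3/21) * 3 = 9/21
  H: (13/21) * 3 = 39/21
  G: (2/21) * 5 = 10/21
  F: (3/21) * 4 = 12/21
Sum = (9 + 39 + 10 + 12)/21 = 70/21

L = 70/21 = 3.3333 bits/symbol


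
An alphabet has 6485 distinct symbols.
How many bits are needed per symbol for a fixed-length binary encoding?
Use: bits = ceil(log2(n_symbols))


log2(6485) = 12.6629
Bracket: 2^12 = 4096 < 6485 <= 2^13 = 8192
So ceil(log2(6485)) = 13

bits = ceil(log2(6485)) = ceil(12.6629) = 13 bits


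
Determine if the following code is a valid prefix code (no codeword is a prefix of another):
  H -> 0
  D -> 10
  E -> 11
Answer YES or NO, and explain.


Checking each pair (does one codeword prefix another?):
  H='0' vs D='10': no prefix
  H='0' vs E='11': no prefix
  D='10' vs H='0': no prefix
  D='10' vs E='11': no prefix
  E='11' vs H='0': no prefix
  E='11' vs D='10': no prefix
No violation found over all pairs.

YES -- this is a valid prefix code. No codeword is a prefix of any other codeword.


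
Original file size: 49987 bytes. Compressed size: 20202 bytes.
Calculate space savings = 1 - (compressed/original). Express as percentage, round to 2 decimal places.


ratio = compressed/original = 20202/49987 = 0.404145
savings = 1 - ratio = 1 - 0.404145 = 0.595855
as a percentage: 0.595855 * 100 = 59.59%

Space savings = 1 - 20202/49987 = 59.59%


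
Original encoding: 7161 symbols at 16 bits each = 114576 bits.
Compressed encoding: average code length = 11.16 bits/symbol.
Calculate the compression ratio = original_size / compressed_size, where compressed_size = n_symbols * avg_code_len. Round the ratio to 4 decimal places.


original_size = n_symbols * orig_bits = 7161 * 16 = 114576 bits
compressed_size = n_symbols * avg_code_len = 7161 * 11.16 = 79916.76 bits
ratio = original_size / compressed_size = 114576 / 79916.76 = 1.4337

Compression ratio = 1.4337


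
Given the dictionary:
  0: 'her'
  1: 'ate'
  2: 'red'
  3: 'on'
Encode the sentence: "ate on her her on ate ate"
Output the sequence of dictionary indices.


Look up each word in the dictionary:
  'ate' -> 1
  'on' -> 3
  'her' -> 0
  'her' -> 0
  'on' -> 3
  'ate' -> 1
  'ate' -> 1

Encoded: [1, 3, 0, 0, 3, 1, 1]


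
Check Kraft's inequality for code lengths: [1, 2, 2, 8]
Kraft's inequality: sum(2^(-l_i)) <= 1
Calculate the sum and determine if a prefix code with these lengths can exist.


Sum = 2^(-1) + 2^(-2) + 2^(-2) + 2^(-8)
    = 0.5 + 0.25 + 0.25 + 0.00390625
    = 257/256 = 1.00390625
Since 1.00390625 > 1, Kraft's inequality is NOT satisfied.
A prefix code with these lengths CANNOT exist.

Kraft sum = 1.00390625. Not satisfied.


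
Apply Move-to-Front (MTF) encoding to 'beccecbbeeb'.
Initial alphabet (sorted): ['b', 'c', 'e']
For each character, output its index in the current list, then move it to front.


MTF encoding:
'b': index 0 in ['b', 'c', 'e'] -> ['b', 'c', 'e']
'e': index 2 in ['b', 'c', 'e'] -> ['e', 'b', 'c']
'c': index 2 in ['e', 'b', 'c'] -> ['c', 'e', 'b']
'c': index 0 in ['c', 'e', 'b'] -> ['c', 'e', 'b']
'e': index 1 in ['c', 'e', 'b'] -> ['e', 'c', 'b']
'c': index 1 in ['e', 'c', 'b'] -> ['c', 'e', 'b']
'b': index 2 in ['c', 'e', 'b'] -> ['b', 'c', 'e']
'b': index 0 in ['b', 'c', 'e'] -> ['b', 'c', 'e']
'e': index 2 in ['b', 'c', 'e'] -> ['e', 'b', 'c']
'e': index 0 in ['e', 'b', 'c'] -> ['e', 'b', 'c']
'b': index 1 in ['e', 'b', 'c'] -> ['b', 'e', 'c']


Output: [0, 2, 2, 0, 1, 1, 2, 0, 2, 0, 1]


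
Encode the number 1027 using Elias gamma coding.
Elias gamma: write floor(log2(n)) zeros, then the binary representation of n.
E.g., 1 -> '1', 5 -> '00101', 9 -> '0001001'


num_bits = floor(log2(1027)) + 1 = 11
leading_zeros = num_bits - 1 = 10
binary(1027) = 10000000011

Elias gamma(1027) = '0000000000' + '10000000011' = 000000000010000000011 (21 bits)


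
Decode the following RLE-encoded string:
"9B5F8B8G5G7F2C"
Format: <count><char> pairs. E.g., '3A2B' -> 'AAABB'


Expanding each <count><char> pair:
  9B -> 'BBBBBBBBB'
  5F -> 'FFFFF'
  8B -> 'BBBBBBBB'
  8G -> 'GGGGGGGG'
  5G -> 'GGGGG'
  7F -> 'FFFFFFF'
  2C -> 'CC'

Decoded = BBBBBBBBBFFFFFBBBBBBBBGGGGGGGGGGGGGFFFFFFFCC


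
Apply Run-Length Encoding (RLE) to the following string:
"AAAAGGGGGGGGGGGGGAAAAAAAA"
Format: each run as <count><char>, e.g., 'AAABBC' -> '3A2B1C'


Scanning runs left to right:
  i=0: run of 'A' x 4 -> '4A'
  i=4: run of 'G' x 13 -> '13G'
  i=17: run of 'A' x 8 -> '8A'

RLE = 4A13G8A


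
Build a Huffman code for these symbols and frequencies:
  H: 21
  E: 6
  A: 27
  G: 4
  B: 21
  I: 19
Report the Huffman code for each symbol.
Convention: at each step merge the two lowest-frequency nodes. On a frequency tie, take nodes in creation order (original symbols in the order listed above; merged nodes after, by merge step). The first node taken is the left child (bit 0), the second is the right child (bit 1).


Huffman tree construction:
Step 1: Merge G(4) + E(6) = 10
Step 2: Merge (G+E)(10) + I(19) = 29
Step 3: Merge H(21) + B(21) = 42
Step 4: Merge A(27) + ((G+E)+I)(29) = 56
Step 5: Merge (H+B)(42) + (A+((G+E)+I))(56) = 98
Read each symbol's code off the tree from the root (left child = 0, right child = 1).

Codes:
  H: 00 (length 2)
  E: 1101 (length 4)
  A: 10 (length 2)
  G: 1100 (length 4)
  B: 01 (length 2)
  I: 111 (length 3)
Average code length: 235/98 = 2.3980 bits/symbol


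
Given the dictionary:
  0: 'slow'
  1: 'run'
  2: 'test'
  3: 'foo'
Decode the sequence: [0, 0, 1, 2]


Look up each index in the dictionary:
  0 -> 'slow'
  0 -> 'slow'
  1 -> 'run'
  2 -> 'test'

Decoded: "slow slow run test"


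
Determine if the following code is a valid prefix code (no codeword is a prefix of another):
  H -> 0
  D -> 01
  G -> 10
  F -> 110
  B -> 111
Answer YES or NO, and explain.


Checking each pair (does one codeword prefix another?):
  H='0' vs D='01': prefix -- VIOLATION

NO -- this is NOT a valid prefix code. H (0) is a prefix of D (01).


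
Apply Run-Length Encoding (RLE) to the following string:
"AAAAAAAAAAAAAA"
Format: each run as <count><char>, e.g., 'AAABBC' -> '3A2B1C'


Scanning runs left to right:
  i=0: run of 'A' x 14 -> '14A'

RLE = 14A


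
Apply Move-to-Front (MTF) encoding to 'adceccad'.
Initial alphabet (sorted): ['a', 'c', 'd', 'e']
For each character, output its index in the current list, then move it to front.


MTF encoding:
'a': index 0 in ['a', 'c', 'd', 'e'] -> ['a', 'c', 'd', 'e']
'd': index 2 in ['a', 'c', 'd', 'e'] -> ['d', 'a', 'c', 'e']
'c': index 2 in ['d', 'a', 'c', 'e'] -> ['c', 'd', 'a', 'e']
'e': index 3 in ['c', 'd', 'a', 'e'] -> ['e', 'c', 'd', 'a']
'c': index 1 in ['e', 'c', 'd', 'a'] -> ['c', 'e', 'd', 'a']
'c': index 0 in ['c', 'e', 'd', 'a'] -> ['c', 'e', 'd', 'a']
'a': index 3 in ['c', 'e', 'd', 'a'] -> ['a', 'c', 'e', 'd']
'd': index 3 in ['a', 'c', 'e', 'd'] -> ['d', 'a', 'c', 'e']


Output: [0, 2, 2, 3, 1, 0, 3, 3]


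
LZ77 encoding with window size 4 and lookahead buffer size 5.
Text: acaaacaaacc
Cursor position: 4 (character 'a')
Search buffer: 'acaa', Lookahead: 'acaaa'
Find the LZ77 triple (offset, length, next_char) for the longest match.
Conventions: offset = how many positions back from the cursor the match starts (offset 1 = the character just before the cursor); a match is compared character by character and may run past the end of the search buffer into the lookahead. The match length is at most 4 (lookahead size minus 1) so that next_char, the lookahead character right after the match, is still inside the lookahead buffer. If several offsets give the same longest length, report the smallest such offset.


Try each offset into the search buffer:
  offset=1 (pos 3, char 'a'): match length 1
  offset=2 (pos 2, char 'a'): match length 1
  offset=3 (pos 1, char 'c'): match length 0
  offset=4 (pos 0, char 'a'): match length 4
Longest match has length 4 at offset 4.
next_char = character at position 4 + 4 = 8 -> 'a'

Best match: offset=4, length=4 (matching 'acaa' starting at position 0)
LZ77 triple: (4, 4, 'a')


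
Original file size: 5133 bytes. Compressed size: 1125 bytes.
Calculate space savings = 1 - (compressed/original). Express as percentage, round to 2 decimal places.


ratio = compressed/original = 1125/5133 = 0.21917
savings = 1 - ratio = 1 - 0.21917 = 0.78083
as a percentage: 0.78083 * 100 = 78.08%

Space savings = 1 - 1125/5133 = 78.08%


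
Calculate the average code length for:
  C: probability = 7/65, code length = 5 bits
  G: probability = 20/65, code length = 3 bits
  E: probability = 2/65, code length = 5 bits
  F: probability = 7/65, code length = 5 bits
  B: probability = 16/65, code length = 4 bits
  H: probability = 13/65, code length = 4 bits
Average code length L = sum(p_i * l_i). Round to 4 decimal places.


Weighted contributions p_i * l_i:
  C: (7/65) * 5 = 35/65
  G: (20/65) * 3 = 60/65
  E: (2/65) * 5 = 10/65
  F: (7/65) * 5 = 35/65
  B: (16/65) * 4 = 64/65
  H: (13/65) * 4 = 52/65
Sum = (35 + 60 + 10 + 35 + 64 + 52)/65 = 256/65

L = 256/65 = 3.9385 bits/symbol


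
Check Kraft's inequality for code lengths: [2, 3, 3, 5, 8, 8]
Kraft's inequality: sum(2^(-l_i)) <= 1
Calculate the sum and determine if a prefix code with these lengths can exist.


Sum = 2^(-2) + 2^(-3) + 2^(-3) + 2^(-5) + 2^(-8) + 2^(-8)
    = 0.25 + 0.125 + 0.125 + 0.03125 + 0.00390625 + 0.00390625
    = 138/256 = 0.5390625
Since 0.5390625 <= 1, Kraft's inequality IS satisfied.
A prefix code with these lengths CAN exist.

Kraft sum = 0.5390625. Satisfied.


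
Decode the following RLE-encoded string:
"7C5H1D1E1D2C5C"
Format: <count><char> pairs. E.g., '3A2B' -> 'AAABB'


Expanding each <count><char> pair:
  7C -> 'CCCCCCC'
  5H -> 'HHHHH'
  1D -> 'D'
  1E -> 'E'
  1D -> 'D'
  2C -> 'CC'
  5C -> 'CCCCC'

Decoded = CCCCCCCHHHHHDEDCCCCCCC


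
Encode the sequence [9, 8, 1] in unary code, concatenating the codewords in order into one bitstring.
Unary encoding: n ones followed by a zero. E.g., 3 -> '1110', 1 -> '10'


Encode each number as n ones followed by a terminating 0:
  9 -> 1111111110 (10 bits)
  8 -> 111111110 (9 bits)
  1 -> 10 (2 bits)
Total length = 10 + 9 + 2 = 21 bits.

Unary([9, 8, 1]) = 111111111011111111010 (21 bits)


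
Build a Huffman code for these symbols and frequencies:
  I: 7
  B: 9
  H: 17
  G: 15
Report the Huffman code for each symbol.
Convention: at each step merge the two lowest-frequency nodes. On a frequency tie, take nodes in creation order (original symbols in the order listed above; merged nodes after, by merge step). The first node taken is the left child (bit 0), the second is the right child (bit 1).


Huffman tree construction:
Step 1: Merge I(7) + B(9) = 16
Step 2: Merge G(15) + (I+B)(16) = 31
Step 3: Merge H(17) + (G+(I+B))(31) = 48
Read each symbol's code off the tree from the root (left child = 0, right child = 1).

Codes:
  I: 110 (length 3)
  B: 111 (length 3)
  H: 0 (length 1)
  G: 10 (length 2)
Average code length: 95/48 = 1.9792 bits/symbol


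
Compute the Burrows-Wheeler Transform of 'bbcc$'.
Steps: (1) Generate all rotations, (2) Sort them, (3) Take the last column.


Rotations (sorted):
  0: $bbcc -> last char: c
  1: bbcc$ -> last char: $
  2: bcc$b -> last char: b
  3: c$bbc -> last char: c
  4: cc$bb -> last char: b


BWT = c$bcb


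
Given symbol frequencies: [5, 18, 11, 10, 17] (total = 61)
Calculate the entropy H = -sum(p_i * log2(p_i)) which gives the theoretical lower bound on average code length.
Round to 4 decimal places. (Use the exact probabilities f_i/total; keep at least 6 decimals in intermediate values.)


Per-symbol terms -p_i * log2(p_i) with p_i = f_i/61:
  p = 5/61 = 0.081967: log2(p) = -3.608809, -p*log2(p) = 0.295804
  p = 18/61 = 0.295082: log2(p) = -1.760812, -p*log2(p) = 0.519584
  p = 11/61 = 0.180328: log2(p) = -2.471306, -p*log2(p) = 0.445645
  p = 10/61 = 0.163934: log2(p) = -2.608809, -p*log2(p) = 0.427674
  p = 17/61 = 0.278689: log2(p) = -1.843274, -p*log2(p) = 0.513699
H = 0.295804 + 0.519584 + 0.445645 + 0.427674 + 0.513699 = 2.202406

H = 2.2024 bits/symbol


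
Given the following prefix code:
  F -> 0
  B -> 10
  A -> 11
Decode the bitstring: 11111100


Decoding step by step:
Bits 11 -> A
Bits 11 -> A
Bits 11 -> A
Bits 0 -> F
Bits 0 -> F


Decoded message: AAAFF


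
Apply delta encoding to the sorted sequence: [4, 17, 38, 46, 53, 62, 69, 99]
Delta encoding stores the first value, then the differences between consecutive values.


First value: 4
Deltas:
  17 - 4 = 13
  38 - 17 = 21
  46 - 38 = 8
  53 - 46 = 7
  62 - 53 = 9
  69 - 62 = 7
  99 - 69 = 30


Delta encoded: [4, 13, 21, 8, 7, 9, 7, 30]


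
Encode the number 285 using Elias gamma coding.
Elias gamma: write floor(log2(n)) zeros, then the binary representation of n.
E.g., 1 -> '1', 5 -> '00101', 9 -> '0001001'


num_bits = floor(log2(285)) + 1 = 9
leading_zeros = num_bits - 1 = 8
binary(285) = 100011101

Elias gamma(285) = '00000000' + '100011101' = 00000000100011101 (17 bits)


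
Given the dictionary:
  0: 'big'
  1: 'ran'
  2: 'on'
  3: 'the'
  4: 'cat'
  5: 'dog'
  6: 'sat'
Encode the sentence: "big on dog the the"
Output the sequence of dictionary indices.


Look up each word in the dictionary:
  'big' -> 0
  'on' -> 2
  'dog' -> 5
  'the' -> 3
  'the' -> 3

Encoded: [0, 2, 5, 3, 3]


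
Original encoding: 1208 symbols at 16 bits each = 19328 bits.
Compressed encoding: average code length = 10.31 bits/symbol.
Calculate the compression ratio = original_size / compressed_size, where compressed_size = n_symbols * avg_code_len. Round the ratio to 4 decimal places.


original_size = n_symbols * orig_bits = 1208 * 16 = 19328 bits
compressed_size = n_symbols * avg_code_len = 1208 * 10.31 = 12454.48 bits
ratio = original_size / compressed_size = 19328 / 12454.48 = 1.5519

Compression ratio = 1.5519


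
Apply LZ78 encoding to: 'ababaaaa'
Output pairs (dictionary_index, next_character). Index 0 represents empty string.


LZ78 encoding steps:
Dictionary: {0: ''}
Step 1: w='' (idx 0), next='a' -> output (0, 'a'), add 'a' as idx 1
Step 2: w='' (idx 0), next='b' -> output (0, 'b'), add 'b' as idx 2
Step 3: w='a' (idx 1), next='b' -> output (1, 'b'), add 'ab' as idx 3
Step 4: w='a' (idx 1), next='a' -> output (1, 'a'), add 'aa' as idx 4
Step 5: w='aa' (idx 4), end of input -> output (4, '')


Encoded: [(0, 'a'), (0, 'b'), (1, 'b'), (1, 'a'), (4, '')]


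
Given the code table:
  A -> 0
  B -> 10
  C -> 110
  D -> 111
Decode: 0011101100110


Decoding:
0 -> A
0 -> A
111 -> D
0 -> A
110 -> C
0 -> A
110 -> C


Result: AADACAC


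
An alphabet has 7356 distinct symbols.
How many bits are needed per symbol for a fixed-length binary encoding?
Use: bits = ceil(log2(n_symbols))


log2(7356) = 12.8447
Bracket: 2^12 = 4096 < 7356 <= 2^13 = 8192
So ceil(log2(7356)) = 13

bits = ceil(log2(7356)) = ceil(12.8447) = 13 bits


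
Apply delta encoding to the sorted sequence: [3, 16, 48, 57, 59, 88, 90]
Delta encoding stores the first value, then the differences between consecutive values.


First value: 3
Deltas:
  16 - 3 = 13
  48 - 16 = 32
  57 - 48 = 9
  59 - 57 = 2
  88 - 59 = 29
  90 - 88 = 2


Delta encoded: [3, 13, 32, 9, 2, 29, 2]


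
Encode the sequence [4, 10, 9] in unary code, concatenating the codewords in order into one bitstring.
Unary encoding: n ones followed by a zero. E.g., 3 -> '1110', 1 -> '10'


Encode each number as n ones followed by a terminating 0:
  4 -> 11110 (5 bits)
  10 -> 11111111110 (11 bits)
  9 -> 1111111110 (10 bits)
Total length = 5 + 11 + 10 = 26 bits.

Unary([4, 10, 9]) = 11110111111111101111111110 (26 bits)


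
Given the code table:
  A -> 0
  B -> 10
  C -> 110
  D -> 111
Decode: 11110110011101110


Decoding:
111 -> D
10 -> B
110 -> C
0 -> A
111 -> D
0 -> A
111 -> D
0 -> A


Result: DBCADADA


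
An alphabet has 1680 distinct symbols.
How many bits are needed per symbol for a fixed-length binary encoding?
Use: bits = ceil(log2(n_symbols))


log2(1680) = 10.7142
Bracket: 2^10 = 1024 < 1680 <= 2^11 = 2048
So ceil(log2(1680)) = 11

bits = ceil(log2(1680)) = ceil(10.7142) = 11 bits


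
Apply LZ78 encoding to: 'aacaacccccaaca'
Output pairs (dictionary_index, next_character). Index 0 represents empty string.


LZ78 encoding steps:
Dictionary: {0: ''}
Step 1: w='' (idx 0), next='a' -> output (0, 'a'), add 'a' as idx 1
Step 2: w='a' (idx 1), next='c' -> output (1, 'c'), add 'ac' as idx 2
Step 3: w='a' (idx 1), next='a' -> output (1, 'a'), add 'aa' as idx 3
Step 4: w='' (idx 0), next='c' -> output (0, 'c'), add 'c' as idx 4
Step 5: w='c' (idx 4), next='c' -> output (4, 'c'), add 'cc' as idx 5
Step 6: w='cc' (idx 5), next='a' -> output (5, 'a'), add 'cca' as idx 6
Step 7: w='ac' (idx 2), next='a' -> output (2, 'a'), add 'aca' as idx 7


Encoded: [(0, 'a'), (1, 'c'), (1, 'a'), (0, 'c'), (4, 'c'), (5, 'a'), (2, 'a')]


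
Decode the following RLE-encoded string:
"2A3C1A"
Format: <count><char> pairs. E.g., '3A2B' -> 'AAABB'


Expanding each <count><char> pair:
  2A -> 'AA'
  3C -> 'CCC'
  1A -> 'A'

Decoded = AACCCA


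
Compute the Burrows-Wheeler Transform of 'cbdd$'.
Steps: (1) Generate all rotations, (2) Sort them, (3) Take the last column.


Rotations (sorted):
  0: $cbdd -> last char: d
  1: bdd$c -> last char: c
  2: cbdd$ -> last char: $
  3: d$cbd -> last char: d
  4: dd$cb -> last char: b


BWT = dc$db


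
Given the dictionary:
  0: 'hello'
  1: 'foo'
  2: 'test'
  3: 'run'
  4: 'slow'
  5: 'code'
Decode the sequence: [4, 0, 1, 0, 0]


Look up each index in the dictionary:
  4 -> 'slow'
  0 -> 'hello'
  1 -> 'foo'
  0 -> 'hello'
  0 -> 'hello'

Decoded: "slow hello foo hello hello"


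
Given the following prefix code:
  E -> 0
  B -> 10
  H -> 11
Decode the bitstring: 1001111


Decoding step by step:
Bits 10 -> B
Bits 0 -> E
Bits 11 -> H
Bits 11 -> H


Decoded message: BEHH


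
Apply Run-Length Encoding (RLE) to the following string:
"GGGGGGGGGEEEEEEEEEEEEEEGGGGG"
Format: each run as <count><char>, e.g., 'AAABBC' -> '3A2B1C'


Scanning runs left to right:
  i=0: run of 'G' x 9 -> '9G'
  i=9: run of 'E' x 14 -> '14E'
  i=23: run of 'G' x 5 -> '5G'

RLE = 9G14E5G


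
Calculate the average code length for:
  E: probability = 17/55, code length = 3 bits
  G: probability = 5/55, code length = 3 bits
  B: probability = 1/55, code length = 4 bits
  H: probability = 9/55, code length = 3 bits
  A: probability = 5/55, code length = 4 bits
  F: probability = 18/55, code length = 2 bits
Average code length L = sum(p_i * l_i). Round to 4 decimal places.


Weighted contributions p_i * l_i:
  E: (17/55) * 3 = 51/55
  G: (5/55) * 3 = 15/55
  B: (1/55) * 4 = 4/55
  H: (9/55) * 3 = 27/55
  A: (5/55) * 4 = 20/55
  F: (18/55) * 2 = 36/55
Sum = (51 + 15 + 4 + 27 + 20 + 36)/55 = 153/55

L = 153/55 = 2.7818 bits/symbol


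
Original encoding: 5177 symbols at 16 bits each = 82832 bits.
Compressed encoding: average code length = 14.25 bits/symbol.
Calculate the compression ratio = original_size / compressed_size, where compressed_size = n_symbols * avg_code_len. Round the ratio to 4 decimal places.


original_size = n_symbols * orig_bits = 5177 * 16 = 82832 bits
compressed_size = n_symbols * avg_code_len = 5177 * 14.25 = 73772.25 bits
ratio = original_size / compressed_size = 82832 / 73772.25 = 1.1228

Compression ratio = 1.1228


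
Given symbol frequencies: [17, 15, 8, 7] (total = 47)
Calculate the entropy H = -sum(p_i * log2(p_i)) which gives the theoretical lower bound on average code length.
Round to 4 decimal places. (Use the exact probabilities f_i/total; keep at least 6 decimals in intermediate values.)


Per-symbol terms -p_i * log2(p_i) with p_i = f_i/47:
  p = 17/47 = 0.361702: log2(p) = -1.467126, -p*log2(p) = 0.530663
  p = 15/47 = 0.319149: log2(p) = -1.647698, -p*log2(p) = 0.525861
  p = 8/47 = 0.170213: log2(p) = -2.554589, -p*log2(p) = 0.434824
  p = 7/47 = 0.148936: log2(p) = -2.747234, -p*log2(p) = 0.409163
H = 0.530663 + 0.525861 + 0.434824 + 0.409163 = 1.900511

H = 1.9005 bits/symbol


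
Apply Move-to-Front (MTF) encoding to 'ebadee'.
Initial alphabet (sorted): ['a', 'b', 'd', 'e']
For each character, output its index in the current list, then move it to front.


MTF encoding:
'e': index 3 in ['a', 'b', 'd', 'e'] -> ['e', 'a', 'b', 'd']
'b': index 2 in ['e', 'a', 'b', 'd'] -> ['b', 'e', 'a', 'd']
'a': index 2 in ['b', 'e', 'a', 'd'] -> ['a', 'b', 'e', 'd']
'd': index 3 in ['a', 'b', 'e', 'd'] -> ['d', 'a', 'b', 'e']
'e': index 3 in ['d', 'a', 'b', 'e'] -> ['e', 'd', 'a', 'b']
'e': index 0 in ['e', 'd', 'a', 'b'] -> ['e', 'd', 'a', 'b']


Output: [3, 2, 2, 3, 3, 0]


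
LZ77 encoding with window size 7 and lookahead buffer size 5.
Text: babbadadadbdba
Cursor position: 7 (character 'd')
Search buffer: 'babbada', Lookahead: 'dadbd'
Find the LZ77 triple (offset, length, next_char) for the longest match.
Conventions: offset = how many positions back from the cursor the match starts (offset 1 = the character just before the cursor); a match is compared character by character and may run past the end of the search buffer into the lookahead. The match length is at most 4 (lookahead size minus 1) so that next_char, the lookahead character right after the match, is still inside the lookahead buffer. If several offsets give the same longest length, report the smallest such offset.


Try each offset into the search buffer:
  offset=1 (pos 6, char 'a'): match length 0
  offset=2 (pos 5, char 'd'): match length 3
  offset=3 (pos 4, char 'a'): match length 0
  offset=4 (pos 3, char 'b'): match length 0
  offset=5 (pos 2, char 'b'): match length 0
  offset=6 (pos 1, char 'a'): match length 0
  offset=7 (pos 0, char 'b'): match length 0
Longest match has length 3 at offset 2.
next_char = character at position 7 + 3 = 10 -> 'b'

Best match: offset=2, length=3 (matching 'dad' starting at position 5)
LZ77 triple: (2, 3, 'b')


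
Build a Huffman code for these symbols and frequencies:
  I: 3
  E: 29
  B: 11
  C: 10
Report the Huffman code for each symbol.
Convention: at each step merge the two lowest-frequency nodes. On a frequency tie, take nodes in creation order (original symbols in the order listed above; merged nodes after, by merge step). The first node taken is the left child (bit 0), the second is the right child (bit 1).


Huffman tree construction:
Step 1: Merge I(3) + C(10) = 13
Step 2: Merge B(11) + (I+C)(13) = 24
Step 3: Merge (B+(I+C))(24) + E(29) = 53
Read each symbol's code off the tree from the root (left child = 0, right child = 1).

Codes:
  I: 010 (length 3)
  E: 1 (length 1)
  B: 00 (length 2)
  C: 011 (length 3)
Average code length: 90/53 = 1.6981 bits/symbol


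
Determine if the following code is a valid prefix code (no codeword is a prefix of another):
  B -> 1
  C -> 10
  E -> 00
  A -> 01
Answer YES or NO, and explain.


Checking each pair (does one codeword prefix another?):
  B='1' vs C='10': prefix -- VIOLATION

NO -- this is NOT a valid prefix code. B (1) is a prefix of C (10).


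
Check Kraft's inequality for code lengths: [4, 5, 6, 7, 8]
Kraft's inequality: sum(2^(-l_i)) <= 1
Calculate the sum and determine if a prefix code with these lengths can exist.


Sum = 2^(-4) + 2^(-5) + 2^(-6) + 2^(-7) + 2^(-8)
    = 0.0625 + 0.03125 + 0.015625 + 0.0078125 + 0.00390625
    = 31/256 = 0.12109375
Since 0.12109375 <= 1, Kraft's inequality IS satisfied.
A prefix code with these lengths CAN exist.

Kraft sum = 0.12109375. Satisfied.


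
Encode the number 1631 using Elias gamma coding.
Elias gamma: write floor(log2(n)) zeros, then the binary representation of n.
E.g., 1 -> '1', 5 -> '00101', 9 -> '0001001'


num_bits = floor(log2(1631)) + 1 = 11
leading_zeros = num_bits - 1 = 10
binary(1631) = 11001011111

Elias gamma(1631) = '0000000000' + '11001011111' = 000000000011001011111 (21 bits)


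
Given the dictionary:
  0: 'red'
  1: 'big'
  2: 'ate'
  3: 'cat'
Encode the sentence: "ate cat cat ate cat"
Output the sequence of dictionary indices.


Look up each word in the dictionary:
  'ate' -> 2
  'cat' -> 3
  'cat' -> 3
  'ate' -> 2
  'cat' -> 3

Encoded: [2, 3, 3, 2, 3]


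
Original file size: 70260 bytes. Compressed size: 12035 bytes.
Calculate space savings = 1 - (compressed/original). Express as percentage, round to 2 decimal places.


ratio = compressed/original = 12035/70260 = 0.171292
savings = 1 - ratio = 1 - 0.171292 = 0.828708
as a percentage: 0.828708 * 100 = 82.87%

Space savings = 1 - 12035/70260 = 82.87%


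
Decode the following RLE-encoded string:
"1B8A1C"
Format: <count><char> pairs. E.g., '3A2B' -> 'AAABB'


Expanding each <count><char> pair:
  1B -> 'B'
  8A -> 'AAAAAAAA'
  1C -> 'C'

Decoded = BAAAAAAAAC
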